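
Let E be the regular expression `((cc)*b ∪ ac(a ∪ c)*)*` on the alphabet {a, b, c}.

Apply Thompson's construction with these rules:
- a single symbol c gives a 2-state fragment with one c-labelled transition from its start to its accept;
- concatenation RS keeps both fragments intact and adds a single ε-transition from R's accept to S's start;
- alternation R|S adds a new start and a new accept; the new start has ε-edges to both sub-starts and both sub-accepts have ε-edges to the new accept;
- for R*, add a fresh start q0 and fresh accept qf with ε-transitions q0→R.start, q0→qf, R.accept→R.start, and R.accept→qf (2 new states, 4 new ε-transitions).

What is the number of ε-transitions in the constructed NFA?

Bottom-up over the parse tree:
Each of the 7 symbol leaves contributes 0 ε-transitions.
  cc → 1 ε-transition
  (cc)* → 5 ε-transitions
  (cc)*b → 6 ε-transitions
  a ∪ c → 4 ε-transitions
  (a ∪ c)* → 8 ε-transitions
  ac(a ∪ c)* → 10 ε-transitions
  (cc)*b ∪ ac(a ∪ c)* → 20 ε-transitions
  ((cc)*b ∪ ac(a ∪ c)*)* → 24 ε-transitions

24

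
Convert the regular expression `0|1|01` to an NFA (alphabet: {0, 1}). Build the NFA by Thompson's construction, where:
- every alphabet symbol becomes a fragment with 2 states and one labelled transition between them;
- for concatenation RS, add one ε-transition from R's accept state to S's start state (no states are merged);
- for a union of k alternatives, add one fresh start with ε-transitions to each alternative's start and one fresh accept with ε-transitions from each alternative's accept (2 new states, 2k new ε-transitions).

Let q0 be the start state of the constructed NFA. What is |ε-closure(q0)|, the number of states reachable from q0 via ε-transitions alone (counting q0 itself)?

4

Work bottom-up. For each fragment F, track |ε-closure(F.start)| and whether F's accept lies in that closure (i.e. whether F accepts ε). A single-symbol fragment has closure size 1 and does not accept ε.
  01 — same as the first factor's closure: |ε-closure| = 1
  0|1|01 — |ε-closure| = 1 + 1 + 1 + 1 = 4 (the new accept is not ε-reachable since no branch accepts ε)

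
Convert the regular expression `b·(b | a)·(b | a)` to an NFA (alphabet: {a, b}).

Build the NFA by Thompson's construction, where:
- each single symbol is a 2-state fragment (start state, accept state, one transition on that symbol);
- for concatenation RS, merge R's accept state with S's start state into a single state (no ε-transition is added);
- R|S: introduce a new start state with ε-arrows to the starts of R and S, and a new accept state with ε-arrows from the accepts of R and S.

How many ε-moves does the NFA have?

8

Building bottom-up:
Each of the 5 symbol leaves contributes 0 ε-transitions.
  b | a — 4 ε-transitions
  b | a — 4 ε-transitions
  b·(b | a)·(b | a) — 8 ε-transitions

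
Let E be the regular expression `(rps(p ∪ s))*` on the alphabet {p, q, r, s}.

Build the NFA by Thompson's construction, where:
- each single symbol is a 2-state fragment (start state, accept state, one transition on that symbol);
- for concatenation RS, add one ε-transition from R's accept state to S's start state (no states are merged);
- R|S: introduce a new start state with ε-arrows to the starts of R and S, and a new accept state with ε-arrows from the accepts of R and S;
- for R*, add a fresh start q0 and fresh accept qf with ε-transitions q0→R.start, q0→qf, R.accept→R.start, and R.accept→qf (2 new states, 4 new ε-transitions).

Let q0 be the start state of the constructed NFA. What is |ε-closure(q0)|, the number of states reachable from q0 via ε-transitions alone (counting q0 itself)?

3

Compute the ε-closure size of each fragment's start state recursively; a symbol fragment's start has no outgoing ε-edge, so its closure is just itself (size 1).
  p ∪ s → new start ε-reaches every alternative's start; none of them accept ε, so the new accept is not reached: |ε-closure| = 1 + 1 + 1 = 3
  rps(p ∪ s) → same as the first factor's closure: |ε-closure| = 1
  (rps(p ∪ s))* → the star's fresh start ε-reaches both the body's start and the fresh accept: |ε-closure| = 2 + 1 = 3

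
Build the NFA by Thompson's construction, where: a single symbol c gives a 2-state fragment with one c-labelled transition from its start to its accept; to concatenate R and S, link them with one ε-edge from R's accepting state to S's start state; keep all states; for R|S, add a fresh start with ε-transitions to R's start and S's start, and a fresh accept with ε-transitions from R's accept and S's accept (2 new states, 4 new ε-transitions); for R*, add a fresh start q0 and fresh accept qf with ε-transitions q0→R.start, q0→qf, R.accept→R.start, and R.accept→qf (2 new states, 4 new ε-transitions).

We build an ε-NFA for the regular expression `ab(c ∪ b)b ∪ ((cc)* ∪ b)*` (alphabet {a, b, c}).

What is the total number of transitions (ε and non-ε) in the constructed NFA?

Per subexpression:
Each of the 8 symbol leaves contributes 1 transition (1 symbol, 0 ε).
  c ∪ b = 6 transitions (2 symbol, 4 ε)
  ab(c ∪ b)b = 12 transitions (5 symbol, 7 ε)
  cc = 3 transitions (2 symbol, 1 ε)
  (cc)* = 7 transitions (2 symbol, 5 ε)
  (cc)* ∪ b = 12 transitions (3 symbol, 9 ε)
  ((cc)* ∪ b)* = 16 transitions (3 symbol, 13 ε)
  ab(c ∪ b)b ∪ ((cc)* ∪ b)* = 32 transitions (8 symbol, 24 ε)

32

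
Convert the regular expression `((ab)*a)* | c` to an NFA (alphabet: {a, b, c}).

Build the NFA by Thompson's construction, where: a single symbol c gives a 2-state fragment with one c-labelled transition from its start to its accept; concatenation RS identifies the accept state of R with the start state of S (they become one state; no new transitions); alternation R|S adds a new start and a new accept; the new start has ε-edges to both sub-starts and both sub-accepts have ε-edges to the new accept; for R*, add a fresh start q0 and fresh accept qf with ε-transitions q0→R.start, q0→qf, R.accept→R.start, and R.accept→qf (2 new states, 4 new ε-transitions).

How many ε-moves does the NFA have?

12

Per subexpression:
Each of the 4 symbol leaves contributes 0 ε-transitions.
  ab → 0 ε-transitions
  (ab)* → 4 ε-transitions
  (ab)*a → 4 ε-transitions
  ((ab)*a)* → 8 ε-transitions
  ((ab)*a)* | c → 12 ε-transitions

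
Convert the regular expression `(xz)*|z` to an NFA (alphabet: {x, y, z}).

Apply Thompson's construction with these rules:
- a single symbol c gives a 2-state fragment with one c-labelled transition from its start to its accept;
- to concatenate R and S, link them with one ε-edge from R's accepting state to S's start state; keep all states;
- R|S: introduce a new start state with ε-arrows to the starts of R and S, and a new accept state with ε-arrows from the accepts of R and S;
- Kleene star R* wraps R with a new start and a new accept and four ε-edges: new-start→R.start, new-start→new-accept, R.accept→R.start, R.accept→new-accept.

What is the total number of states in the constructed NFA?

10

By structural recursion:
Each of the 3 symbol leaves contributes a 2-state fragment.
  xz = 4 states
  (xz)* = 6 states
  (xz)*|z = 10 states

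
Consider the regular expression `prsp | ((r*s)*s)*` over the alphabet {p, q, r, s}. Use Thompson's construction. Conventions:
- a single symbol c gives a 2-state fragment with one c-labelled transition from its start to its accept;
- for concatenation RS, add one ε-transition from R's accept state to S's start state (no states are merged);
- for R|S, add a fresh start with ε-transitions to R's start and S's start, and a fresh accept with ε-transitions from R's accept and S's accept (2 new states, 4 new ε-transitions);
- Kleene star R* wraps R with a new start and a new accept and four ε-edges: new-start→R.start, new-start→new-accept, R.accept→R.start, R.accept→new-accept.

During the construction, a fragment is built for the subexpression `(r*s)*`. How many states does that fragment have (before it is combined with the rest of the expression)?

Fragment for `(r*s)*`:
Each of the 2 symbol leaves contributes a 2-state fragment.
  r* — 4 states
  r*s — 6 states
  (r*s)* — 8 states

8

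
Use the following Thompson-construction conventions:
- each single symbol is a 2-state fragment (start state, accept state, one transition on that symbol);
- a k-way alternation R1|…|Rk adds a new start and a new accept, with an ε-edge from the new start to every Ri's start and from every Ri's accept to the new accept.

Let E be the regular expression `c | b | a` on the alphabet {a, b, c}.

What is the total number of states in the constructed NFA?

Per subexpression:
Each of the 3 symbol leaves contributes a 2-state fragment.
  c | b | a = 8 states

8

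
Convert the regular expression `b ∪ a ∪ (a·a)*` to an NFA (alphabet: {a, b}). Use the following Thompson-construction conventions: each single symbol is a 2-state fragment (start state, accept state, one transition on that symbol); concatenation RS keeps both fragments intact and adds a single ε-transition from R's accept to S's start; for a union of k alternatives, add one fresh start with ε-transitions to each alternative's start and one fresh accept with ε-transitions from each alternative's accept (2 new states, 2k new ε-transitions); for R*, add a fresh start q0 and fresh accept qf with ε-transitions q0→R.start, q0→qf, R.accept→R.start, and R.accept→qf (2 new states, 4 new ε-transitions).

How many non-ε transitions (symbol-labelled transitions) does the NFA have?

Per subexpression:
Each of the 4 symbol leaves contributes exactly 1 symbol transition.
  a·a : 2 symbol transitions
  (a·a)* : 2 symbol transitions
  b ∪ a ∪ (a·a)* : 4 symbol transitions

4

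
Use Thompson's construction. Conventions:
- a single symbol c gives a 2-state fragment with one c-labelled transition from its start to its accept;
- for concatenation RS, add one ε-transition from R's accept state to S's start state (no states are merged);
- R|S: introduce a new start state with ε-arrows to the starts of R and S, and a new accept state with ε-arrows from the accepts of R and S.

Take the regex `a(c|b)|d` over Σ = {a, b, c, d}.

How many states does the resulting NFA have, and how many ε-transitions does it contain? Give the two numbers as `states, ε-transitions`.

12, 9

Recursing over subexpressions:
Each of the 4 symbol leaves contributes 2 states and 0 ε-transitions.
  c|b : 6 states, 4 ε-transitions
  a(c|b) : 8 states, 5 ε-transitions
  a(c|b)|d : 12 states, 9 ε-transitions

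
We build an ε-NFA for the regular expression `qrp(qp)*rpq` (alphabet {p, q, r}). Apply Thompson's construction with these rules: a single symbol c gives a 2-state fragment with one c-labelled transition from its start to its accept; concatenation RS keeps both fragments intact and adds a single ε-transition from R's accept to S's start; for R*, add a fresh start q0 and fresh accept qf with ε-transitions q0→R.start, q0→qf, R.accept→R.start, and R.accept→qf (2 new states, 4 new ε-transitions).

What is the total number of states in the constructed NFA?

18

By structural recursion:
Each of the 8 symbol leaves contributes a 2-state fragment.
  qp : 4 states
  (qp)* : 6 states
  qrp(qp)*rpq : 18 states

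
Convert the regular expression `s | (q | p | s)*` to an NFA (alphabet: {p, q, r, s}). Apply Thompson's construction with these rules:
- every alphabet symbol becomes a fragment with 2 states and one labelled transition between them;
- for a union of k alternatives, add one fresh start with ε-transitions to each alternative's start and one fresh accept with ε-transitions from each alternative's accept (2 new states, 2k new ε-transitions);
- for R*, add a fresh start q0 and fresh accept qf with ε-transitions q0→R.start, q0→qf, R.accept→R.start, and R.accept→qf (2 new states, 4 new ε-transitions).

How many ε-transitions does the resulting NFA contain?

14

By structural recursion:
Each of the 4 symbol leaves contributes 0 ε-transitions.
  q | p | s → 6 ε-transitions
  (q | p | s)* → 10 ε-transitions
  s | (q | p | s)* → 14 ε-transitions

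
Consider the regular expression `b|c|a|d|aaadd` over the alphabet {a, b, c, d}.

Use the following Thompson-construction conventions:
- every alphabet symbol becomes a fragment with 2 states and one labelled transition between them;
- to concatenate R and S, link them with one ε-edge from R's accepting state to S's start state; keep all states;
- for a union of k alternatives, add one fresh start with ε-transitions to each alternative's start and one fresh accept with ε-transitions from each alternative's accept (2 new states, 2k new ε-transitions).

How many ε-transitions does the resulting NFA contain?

14

By structural recursion:
Each of the 9 symbol leaves contributes 0 ε-transitions.
  aaadd → 4 ε-transitions
  b|c|a|d|aaadd → 14 ε-transitions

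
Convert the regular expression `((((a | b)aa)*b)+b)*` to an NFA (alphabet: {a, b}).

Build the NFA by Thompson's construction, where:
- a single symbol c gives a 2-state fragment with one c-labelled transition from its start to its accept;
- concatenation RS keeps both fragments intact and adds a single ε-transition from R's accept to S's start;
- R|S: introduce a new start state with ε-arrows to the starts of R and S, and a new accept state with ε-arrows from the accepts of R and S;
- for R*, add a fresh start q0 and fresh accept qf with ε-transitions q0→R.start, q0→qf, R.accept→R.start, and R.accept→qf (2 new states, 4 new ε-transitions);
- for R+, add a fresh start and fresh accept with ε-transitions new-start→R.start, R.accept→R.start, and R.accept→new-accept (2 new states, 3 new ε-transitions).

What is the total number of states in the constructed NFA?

Recursing over subexpressions:
Each of the 6 symbol leaves contributes a 2-state fragment.
  a | b — 6 states
  (a | b)aa — 10 states
  ((a | b)aa)* — 12 states
  ((a | b)aa)*b — 14 states
  (((a | b)aa)*b)+ — 16 states
  (((a | b)aa)*b)+b — 18 states
  ((((a | b)aa)*b)+b)* — 20 states

20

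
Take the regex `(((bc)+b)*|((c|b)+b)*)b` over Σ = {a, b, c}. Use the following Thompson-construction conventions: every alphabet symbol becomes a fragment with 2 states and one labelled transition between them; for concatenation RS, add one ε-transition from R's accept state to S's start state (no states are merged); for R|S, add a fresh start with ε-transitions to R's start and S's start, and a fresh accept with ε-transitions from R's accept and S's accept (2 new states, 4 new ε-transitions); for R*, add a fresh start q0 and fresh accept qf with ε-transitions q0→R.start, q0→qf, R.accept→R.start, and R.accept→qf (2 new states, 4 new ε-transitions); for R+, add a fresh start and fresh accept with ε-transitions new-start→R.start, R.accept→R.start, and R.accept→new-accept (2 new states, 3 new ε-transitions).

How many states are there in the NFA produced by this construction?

26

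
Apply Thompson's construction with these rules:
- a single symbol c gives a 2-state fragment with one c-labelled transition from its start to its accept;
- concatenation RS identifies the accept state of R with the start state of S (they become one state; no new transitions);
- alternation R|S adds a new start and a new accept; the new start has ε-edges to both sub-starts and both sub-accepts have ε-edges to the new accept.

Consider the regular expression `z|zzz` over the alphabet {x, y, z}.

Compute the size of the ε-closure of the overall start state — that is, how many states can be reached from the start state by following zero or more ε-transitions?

Compute the ε-closure size of each fragment's start state recursively; a symbol fragment's start has no outgoing ε-edge, so its closure is just itself (size 1).
  zzz → same as the first factor's closure: |ε-closure| = 1
  z|zzz → new start ε-reaches every alternative's start; none of them accept ε, so the new accept is not reached: |ε-closure| = 1 + 1 + 1 = 3

3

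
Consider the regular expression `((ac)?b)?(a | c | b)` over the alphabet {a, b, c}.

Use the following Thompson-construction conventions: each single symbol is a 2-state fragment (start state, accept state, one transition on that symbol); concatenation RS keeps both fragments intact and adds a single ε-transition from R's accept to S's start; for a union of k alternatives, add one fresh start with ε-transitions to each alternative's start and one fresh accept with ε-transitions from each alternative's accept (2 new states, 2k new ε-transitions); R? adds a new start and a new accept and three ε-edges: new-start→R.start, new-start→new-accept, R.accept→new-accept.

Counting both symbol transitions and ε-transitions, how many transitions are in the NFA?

By structural recursion:
Each of the 6 symbol leaves contributes 1 transition (1 symbol, 0 ε).
  ac = 3 transitions (2 symbol, 1 ε)
  (ac)? = 6 transitions (2 symbol, 4 ε)
  (ac)?b = 8 transitions (3 symbol, 5 ε)
  ((ac)?b)? = 11 transitions (3 symbol, 8 ε)
  a | c | b = 9 transitions (3 symbol, 6 ε)
  ((ac)?b)?(a | c | b) = 21 transitions (6 symbol, 15 ε)

21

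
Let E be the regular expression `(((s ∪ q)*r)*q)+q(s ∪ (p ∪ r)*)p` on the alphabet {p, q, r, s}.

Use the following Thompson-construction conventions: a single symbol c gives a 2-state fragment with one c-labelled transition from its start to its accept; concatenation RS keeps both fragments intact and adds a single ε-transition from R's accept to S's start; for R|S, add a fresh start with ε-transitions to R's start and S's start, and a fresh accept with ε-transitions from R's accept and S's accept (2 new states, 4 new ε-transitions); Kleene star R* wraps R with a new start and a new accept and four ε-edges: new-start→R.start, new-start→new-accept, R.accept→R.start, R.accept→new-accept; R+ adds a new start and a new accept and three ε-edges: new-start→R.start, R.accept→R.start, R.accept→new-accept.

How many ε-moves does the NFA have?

32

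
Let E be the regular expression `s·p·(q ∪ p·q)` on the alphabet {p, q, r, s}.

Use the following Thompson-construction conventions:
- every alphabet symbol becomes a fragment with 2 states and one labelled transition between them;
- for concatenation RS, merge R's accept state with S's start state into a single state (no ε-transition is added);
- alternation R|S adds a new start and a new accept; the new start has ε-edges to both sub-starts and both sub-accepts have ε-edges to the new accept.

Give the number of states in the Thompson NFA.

Building bottom-up:
Each of the 5 symbol leaves contributes a 2-state fragment.
  p·q = 3 states
  q ∪ p·q = 7 states
  s·p·(q ∪ p·q) = 9 states

9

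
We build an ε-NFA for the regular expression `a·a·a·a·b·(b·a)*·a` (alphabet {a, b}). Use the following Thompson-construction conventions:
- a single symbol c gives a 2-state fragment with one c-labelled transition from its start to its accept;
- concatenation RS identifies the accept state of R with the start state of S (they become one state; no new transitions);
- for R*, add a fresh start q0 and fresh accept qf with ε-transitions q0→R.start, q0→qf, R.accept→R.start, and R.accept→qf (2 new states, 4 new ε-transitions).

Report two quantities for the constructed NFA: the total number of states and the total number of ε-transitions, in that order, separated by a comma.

11, 4

By structural recursion:
Each of the 8 symbol leaves contributes 2 states and 0 ε-transitions.
  b·a — 3 states, 0 ε-transitions
  (b·a)* — 5 states, 4 ε-transitions
  a·a·a·a·b·(b·a)*·a — 11 states, 4 ε-transitions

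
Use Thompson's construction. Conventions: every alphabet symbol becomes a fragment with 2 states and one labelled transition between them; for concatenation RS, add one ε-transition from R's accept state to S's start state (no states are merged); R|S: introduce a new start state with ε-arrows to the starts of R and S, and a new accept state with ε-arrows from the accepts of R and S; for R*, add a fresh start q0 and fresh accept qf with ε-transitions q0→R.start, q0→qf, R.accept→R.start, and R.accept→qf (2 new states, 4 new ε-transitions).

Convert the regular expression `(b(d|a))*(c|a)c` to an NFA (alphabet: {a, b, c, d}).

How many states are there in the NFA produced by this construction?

Per subexpression:
Each of the 6 symbol leaves contributes a 2-state fragment.
  d|a — 6 states
  b(d|a) — 8 states
  (b(d|a))* — 10 states
  c|a — 6 states
  (b(d|a))*(c|a)c — 18 states

18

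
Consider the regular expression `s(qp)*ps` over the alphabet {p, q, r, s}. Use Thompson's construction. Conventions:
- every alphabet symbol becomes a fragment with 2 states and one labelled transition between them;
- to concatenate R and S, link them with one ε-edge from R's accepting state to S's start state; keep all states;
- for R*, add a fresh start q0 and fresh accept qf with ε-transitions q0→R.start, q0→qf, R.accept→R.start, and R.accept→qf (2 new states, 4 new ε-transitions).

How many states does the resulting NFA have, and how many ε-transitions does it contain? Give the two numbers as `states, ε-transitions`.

12, 8

Bottom-up over the parse tree:
Each of the 5 symbol leaves contributes 2 states and 0 ε-transitions.
  qp = 4 states, 1 ε-transition
  (qp)* = 6 states, 5 ε-transitions
  s(qp)*ps = 12 states, 8 ε-transitions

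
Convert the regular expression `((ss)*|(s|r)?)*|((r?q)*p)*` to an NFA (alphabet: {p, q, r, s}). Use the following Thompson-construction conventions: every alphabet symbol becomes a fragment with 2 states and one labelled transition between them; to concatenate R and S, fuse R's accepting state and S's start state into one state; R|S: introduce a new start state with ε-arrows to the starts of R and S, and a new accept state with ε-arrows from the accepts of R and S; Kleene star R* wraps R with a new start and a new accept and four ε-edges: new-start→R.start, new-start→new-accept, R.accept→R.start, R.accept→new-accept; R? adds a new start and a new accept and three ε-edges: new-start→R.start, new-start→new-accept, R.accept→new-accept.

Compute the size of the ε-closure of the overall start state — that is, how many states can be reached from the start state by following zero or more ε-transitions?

21

Work bottom-up. For each fragment F, track |ε-closure(F.start)| and whether F's accept lies in that closure (i.e. whether F accepts ε). A single-symbol fragment has closure size 1 and does not accept ε.
  ss : |closure| equals the left operand's closure size = 1 (its accept is not ε-reachable, so the closure stops there)
  (ss)* : the star's fresh start ε-reaches both the body's start and the fresh accept: |closure| = 2 + 1 = 3
  s|r : |closure| = 1 + 1 + 1 = 3 (the new accept is not ε-reachable since no branch accepts ε)
  (s|r)? : |closure| = 1 (new start) + 3 (body) + 1 (new accept, via ε) = 5
  (ss)*|(s|r)? : new start ε-reaches every alternative's start; at least one alternative accepts ε, so the union's new accept is reached too: |closure| = 1 + 3 + 5 + 1 = 10
  ((ss)*|(s|r)?)* : the star's fresh start ε-reaches both the body's start and the fresh accept: |closure| = 2 + 10 = 12
  r? : new start has ε-edges to the inner start and to the new accept, so |closure| = 2 + 1 = 3
  r?q : the left operand accepts ε, so the closure extends into the next operand (the shared merged state is already counted); |closure| = 3 + (1−1) = 3
  (r?q)* : new start has ε-edges to the inner start and to the new accept, so |closure| = 2 + 3 = 5
  (r?q)*p : the left operand accepts ε, so the closure extends into the next operand (the shared merged state is already counted); |closure| = 5 + (1−1) = 5
  ((r?q)*p)* : the star's fresh start ε-reaches both the body's start and the fresh accept: |closure| = 2 + 5 = 7
  ((ss)*|(s|r)?)*|((r?q)*p)* : new start ε-reaches every alternative's start; at least one alternative accepts ε, so the union's new accept is reached too: |closure| = 1 + 12 + 7 + 1 = 21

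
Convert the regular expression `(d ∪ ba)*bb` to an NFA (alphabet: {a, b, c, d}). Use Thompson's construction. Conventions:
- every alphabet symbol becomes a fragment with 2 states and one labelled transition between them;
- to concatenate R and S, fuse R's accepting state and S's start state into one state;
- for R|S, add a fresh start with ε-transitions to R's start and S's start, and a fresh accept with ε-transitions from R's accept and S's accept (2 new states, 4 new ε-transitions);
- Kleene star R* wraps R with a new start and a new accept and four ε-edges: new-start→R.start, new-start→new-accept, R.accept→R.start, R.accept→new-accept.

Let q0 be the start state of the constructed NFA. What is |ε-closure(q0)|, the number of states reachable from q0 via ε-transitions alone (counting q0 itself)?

5

Let C(F) = |ε-closure(F.start)| within fragment F, and note whether F accepts ε. Symbol fragments have C = 1 and do not accept ε. Then:
  ba : |ε-closure| equals the left operand's closure size = 1 (its accept is not ε-reachable, so the closure stops there)
  d ∪ ba : new start ε-reaches every alternative's start; none of them accept ε, so the new accept is not reached: |ε-closure| = 1 + 1 + 1 = 3
  (d ∪ ba)* : new start has ε-edges to the inner start and to the new accept, so |ε-closure| = 2 + 3 = 5
  (d ∪ ba)*bb : |ε-closure| = 5 + (1−1) = 5 (closure spills across the concat boundary because the left factor accepts ε)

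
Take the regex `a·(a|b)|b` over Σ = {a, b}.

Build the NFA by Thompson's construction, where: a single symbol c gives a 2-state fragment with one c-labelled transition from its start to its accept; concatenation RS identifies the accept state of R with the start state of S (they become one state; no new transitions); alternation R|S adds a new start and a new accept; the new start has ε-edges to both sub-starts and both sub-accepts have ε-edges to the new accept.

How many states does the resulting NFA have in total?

11

Building bottom-up:
Each of the 4 symbol leaves contributes a 2-state fragment.
  a|b — 6 states
  a·(a|b) — 7 states
  a·(a|b)|b — 11 states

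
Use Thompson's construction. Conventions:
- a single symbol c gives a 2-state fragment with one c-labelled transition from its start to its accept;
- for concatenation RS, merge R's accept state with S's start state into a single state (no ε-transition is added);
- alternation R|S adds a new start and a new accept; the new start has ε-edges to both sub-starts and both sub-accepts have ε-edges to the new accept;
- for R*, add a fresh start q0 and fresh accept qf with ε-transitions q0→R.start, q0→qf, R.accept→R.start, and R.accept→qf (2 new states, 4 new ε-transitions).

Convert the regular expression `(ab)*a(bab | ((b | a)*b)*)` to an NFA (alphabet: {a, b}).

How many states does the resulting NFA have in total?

By structural recursion:
Each of the 9 symbol leaves contributes a 2-state fragment.
  ab : 3 states
  (ab)* : 5 states
  bab : 4 states
  b | a : 6 states
  (b | a)* : 8 states
  (b | a)*b : 9 states
  ((b | a)*b)* : 11 states
  bab | ((b | a)*b)* : 17 states
  (ab)*a(bab | ((b | a)*b)*) : 22 states

22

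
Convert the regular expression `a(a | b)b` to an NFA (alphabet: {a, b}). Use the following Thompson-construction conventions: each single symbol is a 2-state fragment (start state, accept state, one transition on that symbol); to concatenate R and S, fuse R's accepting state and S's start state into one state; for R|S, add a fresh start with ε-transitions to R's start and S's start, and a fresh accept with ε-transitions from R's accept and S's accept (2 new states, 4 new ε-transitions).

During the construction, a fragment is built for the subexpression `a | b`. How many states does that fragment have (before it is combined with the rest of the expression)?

Fragment for `a | b`:
Each of the 2 symbol leaves contributes a 2-state fragment.
  a | b — 6 states

6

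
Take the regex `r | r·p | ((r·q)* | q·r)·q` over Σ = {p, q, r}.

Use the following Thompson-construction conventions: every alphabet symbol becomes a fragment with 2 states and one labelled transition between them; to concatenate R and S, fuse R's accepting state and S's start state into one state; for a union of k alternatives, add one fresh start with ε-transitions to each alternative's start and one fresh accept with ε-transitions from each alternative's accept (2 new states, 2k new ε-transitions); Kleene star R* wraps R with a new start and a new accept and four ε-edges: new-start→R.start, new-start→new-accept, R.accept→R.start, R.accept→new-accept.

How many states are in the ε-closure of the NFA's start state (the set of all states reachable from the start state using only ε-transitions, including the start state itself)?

9

Work bottom-up. For each fragment F, track |ε-closure(F.start)| and whether F's accept lies in that closure (i.e. whether F accepts ε). A single-symbol fragment has closure size 1 and does not accept ε.
  r·p : same as the first factor's closure: |closure| = 1
  r·q : same as the first factor's closure: |closure| = 1
  (r·q)* : new start has ε-edges to the inner start and to the new accept, so |closure| = 2 + 1 = 3
  q·r : |closure| equals the left operand's closure size = 1 (its accept is not ε-reachable, so the closure stops there)
  (r·q)* | q·r : |closure| = 1 (new start) + (3 + 1) + 1 (new accept, since some branch ε-reaches its own accept) = 6
  ((r·q)* | q·r)·q : |closure| = 6 + (1−1) = 6 (closure spills across the concat boundary because the left factor accepts ε)
  r | r·p | ((r·q)* | q·r)·q : new start ε-reaches every alternative's start; none of them accept ε, so the new accept is not reached: |closure| = 1 + 1 + 1 + 6 = 9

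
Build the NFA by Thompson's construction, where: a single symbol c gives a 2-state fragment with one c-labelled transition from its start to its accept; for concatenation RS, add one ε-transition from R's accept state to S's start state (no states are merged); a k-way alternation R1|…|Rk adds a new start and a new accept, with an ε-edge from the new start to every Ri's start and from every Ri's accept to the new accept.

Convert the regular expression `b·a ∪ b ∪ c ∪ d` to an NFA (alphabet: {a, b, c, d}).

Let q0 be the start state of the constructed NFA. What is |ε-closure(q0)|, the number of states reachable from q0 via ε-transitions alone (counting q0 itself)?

5

Work bottom-up. For each fragment F, track |ε-closure(F.start)| and whether F's accept lies in that closure (i.e. whether F accepts ε). A single-symbol fragment has closure size 1 and does not accept ε.
  b·a → same as the first factor's closure: |ε-closure| = 1
  b·a ∪ b ∪ c ∪ d → new start ε-reaches every alternative's start; none of them accept ε, so the new accept is not reached: |ε-closure| = 1 + 1 + 1 + 1 + 1 = 5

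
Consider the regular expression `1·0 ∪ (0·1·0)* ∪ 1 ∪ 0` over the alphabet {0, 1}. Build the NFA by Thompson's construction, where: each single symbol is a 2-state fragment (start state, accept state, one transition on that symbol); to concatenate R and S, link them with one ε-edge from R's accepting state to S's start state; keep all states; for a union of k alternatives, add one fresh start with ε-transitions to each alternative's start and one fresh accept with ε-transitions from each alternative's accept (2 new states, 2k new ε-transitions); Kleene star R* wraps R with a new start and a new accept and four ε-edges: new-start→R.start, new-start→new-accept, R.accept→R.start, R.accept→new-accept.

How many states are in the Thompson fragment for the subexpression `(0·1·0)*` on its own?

8

Fragment for `(0·1·0)*`:
Each of the 3 symbol leaves contributes a 2-state fragment.
  0·1·0 = 6 states
  (0·1·0)* = 8 states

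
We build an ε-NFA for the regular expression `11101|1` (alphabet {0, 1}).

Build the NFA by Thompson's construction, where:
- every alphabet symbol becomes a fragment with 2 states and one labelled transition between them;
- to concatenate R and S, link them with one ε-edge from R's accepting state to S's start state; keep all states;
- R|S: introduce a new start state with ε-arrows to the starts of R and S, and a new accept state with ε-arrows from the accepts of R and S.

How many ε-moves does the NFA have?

8

By structural recursion:
Each of the 6 symbol leaves contributes 0 ε-transitions.
  11101 → 4 ε-transitions
  11101|1 → 8 ε-transitions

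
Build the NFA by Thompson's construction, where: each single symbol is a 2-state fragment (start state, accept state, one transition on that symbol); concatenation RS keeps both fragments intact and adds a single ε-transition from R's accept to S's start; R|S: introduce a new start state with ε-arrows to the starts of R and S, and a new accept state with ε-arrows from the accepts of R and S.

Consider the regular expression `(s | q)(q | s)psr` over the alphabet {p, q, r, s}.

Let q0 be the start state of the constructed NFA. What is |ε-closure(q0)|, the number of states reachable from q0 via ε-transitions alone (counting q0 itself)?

Work bottom-up. For each fragment F, track |ε-closure(F.start)| and whether F's accept lies in that closure (i.e. whether F accepts ε). A single-symbol fragment has closure size 1 and does not accept ε.
  s | q → |closure| = 1 + 1 + 1 = 3 (the new accept is not ε-reachable since no branch accepts ε)
  q | s → new start ε-reaches every alternative's start; none of them accept ε, so the new accept is not reached: |closure| = 1 + 1 + 1 = 3
  (s | q)(q | s)psr → |closure| equals the left operand's closure size = 3 (its accept is not ε-reachable, so the closure stops there)

3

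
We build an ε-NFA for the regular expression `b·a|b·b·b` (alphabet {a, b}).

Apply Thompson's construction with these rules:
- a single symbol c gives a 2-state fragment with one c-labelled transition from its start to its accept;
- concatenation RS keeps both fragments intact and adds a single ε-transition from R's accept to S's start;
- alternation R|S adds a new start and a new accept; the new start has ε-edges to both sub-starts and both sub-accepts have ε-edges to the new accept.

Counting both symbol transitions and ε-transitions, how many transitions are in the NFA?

12

Bottom-up over the parse tree:
Each of the 5 symbol leaves contributes 1 transition (1 symbol, 0 ε).
  b·a = 3 transitions (2 symbol, 1 ε)
  b·b·b = 5 transitions (3 symbol, 2 ε)
  b·a|b·b·b = 12 transitions (5 symbol, 7 ε)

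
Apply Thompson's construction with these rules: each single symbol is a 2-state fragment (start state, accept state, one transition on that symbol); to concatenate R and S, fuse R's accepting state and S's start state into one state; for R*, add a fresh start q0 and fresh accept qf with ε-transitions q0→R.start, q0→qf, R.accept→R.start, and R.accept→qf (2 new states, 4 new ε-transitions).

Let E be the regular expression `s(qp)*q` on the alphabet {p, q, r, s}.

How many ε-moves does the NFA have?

4

Bottom-up over the parse tree:
Each of the 4 symbol leaves contributes 0 ε-transitions.
  qp — 0 ε-transitions
  (qp)* — 4 ε-transitions
  s(qp)*q — 4 ε-transitions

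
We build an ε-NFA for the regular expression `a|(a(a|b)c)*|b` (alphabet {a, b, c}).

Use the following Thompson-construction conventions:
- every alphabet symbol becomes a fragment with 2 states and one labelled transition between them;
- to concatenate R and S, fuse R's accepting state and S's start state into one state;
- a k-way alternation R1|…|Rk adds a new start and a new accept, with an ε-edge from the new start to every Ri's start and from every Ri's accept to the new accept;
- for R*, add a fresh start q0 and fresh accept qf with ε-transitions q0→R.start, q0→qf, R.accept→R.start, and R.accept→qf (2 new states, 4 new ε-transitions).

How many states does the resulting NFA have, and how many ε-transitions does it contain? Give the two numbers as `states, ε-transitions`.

By structural recursion:
Each of the 6 symbol leaves contributes 2 states and 0 ε-transitions.
  a|b — 6 states, 4 ε-transitions
  a(a|b)c — 8 states, 4 ε-transitions
  (a(a|b)c)* — 10 states, 8 ε-transitions
  a|(a(a|b)c)*|b — 16 states, 14 ε-transitions

16, 14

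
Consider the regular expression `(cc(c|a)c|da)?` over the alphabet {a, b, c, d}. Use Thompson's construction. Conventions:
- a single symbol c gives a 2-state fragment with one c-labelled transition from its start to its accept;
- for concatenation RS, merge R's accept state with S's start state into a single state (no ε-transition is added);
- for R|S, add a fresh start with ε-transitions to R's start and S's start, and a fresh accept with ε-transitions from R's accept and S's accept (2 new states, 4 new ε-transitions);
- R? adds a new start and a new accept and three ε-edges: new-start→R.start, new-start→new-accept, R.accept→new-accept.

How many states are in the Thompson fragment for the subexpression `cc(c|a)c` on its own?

9

Fragment for `cc(c|a)c`:
Each of the 5 symbol leaves contributes a 2-state fragment.
  c|a : 6 states
  cc(c|a)c : 9 states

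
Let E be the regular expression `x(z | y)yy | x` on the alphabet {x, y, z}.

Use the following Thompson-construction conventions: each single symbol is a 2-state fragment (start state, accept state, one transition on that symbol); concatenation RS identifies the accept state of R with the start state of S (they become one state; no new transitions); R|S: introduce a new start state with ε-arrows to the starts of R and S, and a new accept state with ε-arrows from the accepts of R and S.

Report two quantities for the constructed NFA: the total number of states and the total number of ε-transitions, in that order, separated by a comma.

Bottom-up over the parse tree:
Each of the 6 symbol leaves contributes 2 states and 0 ε-transitions.
  z | y → 6 states, 4 ε-transitions
  x(z | y)yy → 9 states, 4 ε-transitions
  x(z | y)yy | x → 13 states, 8 ε-transitions

13, 8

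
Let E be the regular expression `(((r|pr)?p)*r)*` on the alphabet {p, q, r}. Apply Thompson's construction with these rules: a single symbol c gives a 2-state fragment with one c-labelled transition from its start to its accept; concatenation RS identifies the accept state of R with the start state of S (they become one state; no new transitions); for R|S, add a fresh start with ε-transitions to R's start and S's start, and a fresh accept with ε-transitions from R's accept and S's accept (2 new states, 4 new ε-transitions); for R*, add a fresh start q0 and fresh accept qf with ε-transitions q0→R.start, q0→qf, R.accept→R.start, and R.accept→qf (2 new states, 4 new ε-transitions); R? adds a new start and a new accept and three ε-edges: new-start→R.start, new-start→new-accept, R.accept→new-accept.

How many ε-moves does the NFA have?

Building bottom-up:
Each of the 5 symbol leaves contributes 0 ε-transitions.
  pr → 0 ε-transitions
  r|pr → 4 ε-transitions
  (r|pr)? → 7 ε-transitions
  (r|pr)?p → 7 ε-transitions
  ((r|pr)?p)* → 11 ε-transitions
  ((r|pr)?p)*r → 11 ε-transitions
  (((r|pr)?p)*r)* → 15 ε-transitions

15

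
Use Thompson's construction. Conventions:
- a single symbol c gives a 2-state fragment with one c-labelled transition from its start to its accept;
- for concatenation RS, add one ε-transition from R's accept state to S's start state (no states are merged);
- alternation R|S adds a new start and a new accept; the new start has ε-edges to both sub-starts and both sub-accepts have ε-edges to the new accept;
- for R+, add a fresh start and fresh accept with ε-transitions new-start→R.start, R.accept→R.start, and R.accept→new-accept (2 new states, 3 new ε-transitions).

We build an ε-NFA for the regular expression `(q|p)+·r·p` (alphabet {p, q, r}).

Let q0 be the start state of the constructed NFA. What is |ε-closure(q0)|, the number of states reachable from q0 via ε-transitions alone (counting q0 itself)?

Work bottom-up. For each fragment F, track |ε-closure(F.start)| and whether F's accept lies in that closure (i.e. whether F accepts ε). A single-symbol fragment has closure size 1 and does not accept ε.
  q|p → new start ε-reaches every alternative's start; none of them accept ε, so the new accept is not reached: |closure| = 1 + 1 + 1 = 3
  (q|p)+ → |closure| = 1 + 3 = 4 (the body doesn't accept ε, so the new accept is not reached)
  (q|p)+·r·p → same as the first factor's closure: |closure| = 4

4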